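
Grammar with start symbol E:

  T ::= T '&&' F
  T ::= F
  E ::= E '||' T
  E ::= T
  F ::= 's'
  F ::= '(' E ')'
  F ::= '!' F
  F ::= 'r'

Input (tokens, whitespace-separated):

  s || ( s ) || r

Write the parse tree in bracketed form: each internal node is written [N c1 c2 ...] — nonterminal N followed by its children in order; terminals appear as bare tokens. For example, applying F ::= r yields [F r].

E
E || T
E || T || T
T || T || T
F || T || T
s || T || T
s || F || T
s || ( E ) || T
s || ( T ) || T
s || ( F ) || T
s || ( s ) || T
s || ( s ) || F
s || ( s ) || r

[E [E [E [T [F s]]] || [T [F ( [E [T [F s]]] )]]] || [T [F r]]]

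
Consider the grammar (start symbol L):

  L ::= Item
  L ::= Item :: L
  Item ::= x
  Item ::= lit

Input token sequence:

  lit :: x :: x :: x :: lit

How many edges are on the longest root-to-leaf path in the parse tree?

6

[L [Item lit] :: [L [Item x] :: [L [Item x] :: [L [Item x] :: [L [Item lit]]]]]]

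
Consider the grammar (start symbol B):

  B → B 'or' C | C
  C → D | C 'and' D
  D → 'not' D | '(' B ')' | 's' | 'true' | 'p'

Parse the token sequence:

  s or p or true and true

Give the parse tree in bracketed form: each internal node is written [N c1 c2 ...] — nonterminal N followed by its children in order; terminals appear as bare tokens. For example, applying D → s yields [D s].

B
B or C
B or C or C
C or C or C
D or C or C
s or C or C
s or D or C
s or p or C
s or p or C and D
s or p or D and D
s or p or true and D
s or p or true and true

[B [B [B [C [D s]]] or [C [D p]]] or [C [C [D true]] and [D true]]]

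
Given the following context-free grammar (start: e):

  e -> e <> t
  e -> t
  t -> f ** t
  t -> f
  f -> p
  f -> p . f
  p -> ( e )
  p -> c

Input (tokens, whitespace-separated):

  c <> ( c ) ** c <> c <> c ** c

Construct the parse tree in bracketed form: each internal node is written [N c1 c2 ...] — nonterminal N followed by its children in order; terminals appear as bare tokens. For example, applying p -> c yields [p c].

[e [e [e [e [t [f [p c]]]] <> [t [f [p ( [e [t [f [p c]]]] )]] ** [t [f [p c]]]]] <> [t [f [p c]]]] <> [t [f [p c]] ** [t [f [p c]]]]]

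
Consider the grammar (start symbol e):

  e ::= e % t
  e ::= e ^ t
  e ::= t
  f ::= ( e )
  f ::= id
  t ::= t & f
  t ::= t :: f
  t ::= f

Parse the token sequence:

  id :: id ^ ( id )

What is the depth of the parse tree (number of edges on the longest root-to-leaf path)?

[e [e [t [t [f id]] :: [f id]]] ^ [t [f ( [e [t [f id]]] )]]]

6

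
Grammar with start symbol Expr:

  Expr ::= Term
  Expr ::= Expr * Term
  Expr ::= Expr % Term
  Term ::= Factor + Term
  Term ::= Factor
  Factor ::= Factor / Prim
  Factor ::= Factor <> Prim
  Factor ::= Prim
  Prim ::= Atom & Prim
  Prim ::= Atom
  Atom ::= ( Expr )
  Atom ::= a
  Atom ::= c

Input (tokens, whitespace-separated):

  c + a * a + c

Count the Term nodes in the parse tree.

4

[Expr [Expr [Term [Factor [Prim [Atom c]]] + [Term [Factor [Prim [Atom a]]]]]] * [Term [Factor [Prim [Atom a]]] + [Term [Factor [Prim [Atom c]]]]]]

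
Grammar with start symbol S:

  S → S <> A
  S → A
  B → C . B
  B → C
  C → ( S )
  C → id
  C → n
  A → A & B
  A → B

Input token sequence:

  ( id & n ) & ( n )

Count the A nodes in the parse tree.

[S [A [A [B [C ( [S [A [A [B [C id]]] & [B [C n]]]] )]]] & [B [C ( [S [A [B [C n]]]] )]]]]

5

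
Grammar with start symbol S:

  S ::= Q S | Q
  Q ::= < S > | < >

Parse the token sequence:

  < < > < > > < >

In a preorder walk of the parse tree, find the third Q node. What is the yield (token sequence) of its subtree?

[S [Q < [S [Q < >] [S [Q < >]]] >] [S [Q < >]]]

< >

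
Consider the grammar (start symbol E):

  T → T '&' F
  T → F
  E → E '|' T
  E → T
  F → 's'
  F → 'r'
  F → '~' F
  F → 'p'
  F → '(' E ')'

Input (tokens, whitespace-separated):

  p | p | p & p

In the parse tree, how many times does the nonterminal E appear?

[E [E [E [T [F p]]] | [T [F p]]] | [T [T [F p]] & [F p]]]

3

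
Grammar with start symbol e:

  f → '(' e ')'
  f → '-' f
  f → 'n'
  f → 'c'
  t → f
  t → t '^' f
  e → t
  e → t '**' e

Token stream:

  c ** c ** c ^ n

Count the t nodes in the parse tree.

[e [t [f c]] ** [e [t [f c]] ** [e [t [t [f c]] ^ [f n]]]]]

4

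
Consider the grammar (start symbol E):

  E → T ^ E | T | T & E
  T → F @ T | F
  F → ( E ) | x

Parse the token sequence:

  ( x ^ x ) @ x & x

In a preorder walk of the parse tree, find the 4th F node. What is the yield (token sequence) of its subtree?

x

[E [T [F ( [E [T [F x]] ^ [E [T [F x]]]] )] @ [T [F x]]] & [E [T [F x]]]]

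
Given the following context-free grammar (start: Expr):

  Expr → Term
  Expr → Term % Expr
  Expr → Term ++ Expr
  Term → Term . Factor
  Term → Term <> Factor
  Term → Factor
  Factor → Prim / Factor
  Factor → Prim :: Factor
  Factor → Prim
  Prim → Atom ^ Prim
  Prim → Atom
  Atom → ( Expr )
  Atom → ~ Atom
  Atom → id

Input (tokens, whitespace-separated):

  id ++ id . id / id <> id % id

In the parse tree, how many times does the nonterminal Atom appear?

[Expr [Term [Factor [Prim [Atom id]]]] ++ [Expr [Term [Term [Term [Factor [Prim [Atom id]]]] . [Factor [Prim [Atom id]] / [Factor [Prim [Atom id]]]]] <> [Factor [Prim [Atom id]]]] % [Expr [Term [Factor [Prim [Atom id]]]]]]]

6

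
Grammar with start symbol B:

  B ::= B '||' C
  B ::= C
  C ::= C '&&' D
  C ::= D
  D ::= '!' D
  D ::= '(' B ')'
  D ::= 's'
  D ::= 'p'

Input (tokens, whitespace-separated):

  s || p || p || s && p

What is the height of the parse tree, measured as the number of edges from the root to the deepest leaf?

6

[B [B [B [B [C [D s]]] || [C [D p]]] || [C [D p]]] || [C [C [D s]] && [D p]]]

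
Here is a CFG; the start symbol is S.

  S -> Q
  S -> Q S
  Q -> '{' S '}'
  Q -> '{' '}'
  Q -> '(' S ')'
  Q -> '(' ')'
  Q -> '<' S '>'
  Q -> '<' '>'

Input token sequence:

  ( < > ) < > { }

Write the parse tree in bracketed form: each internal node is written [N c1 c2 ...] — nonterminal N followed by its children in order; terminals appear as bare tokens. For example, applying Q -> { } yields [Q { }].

[S [Q ( [S [Q < >]] )] [S [Q < >] [S [Q { }]]]]

S
Q S
( S ) S
( Q ) S
( < > ) S
( < > ) Q S
( < > ) < > S
( < > ) < > Q
( < > ) < > { }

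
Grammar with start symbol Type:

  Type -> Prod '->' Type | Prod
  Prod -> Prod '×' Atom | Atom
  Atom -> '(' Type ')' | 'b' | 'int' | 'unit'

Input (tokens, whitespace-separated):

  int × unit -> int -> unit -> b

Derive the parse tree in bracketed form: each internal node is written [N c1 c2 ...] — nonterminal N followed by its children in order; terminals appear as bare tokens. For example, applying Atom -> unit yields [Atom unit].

Type
Prod -> Type
Prod × Atom -> Type
Atom × Atom -> Type
int × Atom -> Type
int × unit -> Type
int × unit -> Prod -> Type
int × unit -> Atom -> Type
int × unit -> int -> Type
int × unit -> int -> Prod -> Type
int × unit -> int -> Atom -> Type
int × unit -> int -> unit -> Type
int × unit -> int -> unit -> Prod
int × unit -> int -> unit -> Atom
int × unit -> int -> unit -> b

[Type [Prod [Prod [Atom int]] × [Atom unit]] -> [Type [Prod [Atom int]] -> [Type [Prod [Atom unit]] -> [Type [Prod [Atom b]]]]]]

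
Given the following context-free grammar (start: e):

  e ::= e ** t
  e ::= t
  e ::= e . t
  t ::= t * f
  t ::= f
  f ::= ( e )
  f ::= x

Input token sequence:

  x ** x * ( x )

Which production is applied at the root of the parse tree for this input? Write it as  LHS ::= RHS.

[e [e [t [f x]]] ** [t [t [f x]] * [f ( [e [t [f x]]] )]]]

e ::= e ** t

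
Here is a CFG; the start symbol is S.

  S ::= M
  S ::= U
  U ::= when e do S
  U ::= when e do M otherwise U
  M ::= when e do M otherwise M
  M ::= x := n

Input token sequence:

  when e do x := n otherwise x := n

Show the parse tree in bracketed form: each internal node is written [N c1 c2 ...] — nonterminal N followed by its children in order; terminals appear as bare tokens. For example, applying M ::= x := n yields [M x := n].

S
M
when e do M otherwise M
when e do x := n otherwise M
when e do x := n otherwise x := n

[S [M when e do [M x := n] otherwise [M x := n]]]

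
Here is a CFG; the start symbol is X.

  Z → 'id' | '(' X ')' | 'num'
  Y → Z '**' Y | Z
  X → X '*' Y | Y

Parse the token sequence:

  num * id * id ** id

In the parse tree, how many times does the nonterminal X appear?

3

[X [X [X [Y [Z num]]] * [Y [Z id]]] * [Y [Z id] ** [Y [Z id]]]]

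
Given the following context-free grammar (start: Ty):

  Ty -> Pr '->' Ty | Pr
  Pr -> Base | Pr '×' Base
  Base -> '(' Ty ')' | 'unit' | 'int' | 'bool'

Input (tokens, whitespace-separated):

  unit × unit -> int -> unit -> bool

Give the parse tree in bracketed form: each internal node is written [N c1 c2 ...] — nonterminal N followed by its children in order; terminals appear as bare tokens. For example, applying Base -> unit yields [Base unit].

Ty
Pr -> Ty
Pr × Base -> Ty
Base × Base -> Ty
unit × Base -> Ty
unit × unit -> Ty
unit × unit -> Pr -> Ty
unit × unit -> Base -> Ty
unit × unit -> int -> Ty
unit × unit -> int -> Pr -> Ty
unit × unit -> int -> Base -> Ty
unit × unit -> int -> unit -> Ty
unit × unit -> int -> unit -> Pr
unit × unit -> int -> unit -> Base
unit × unit -> int -> unit -> bool

[Ty [Pr [Pr [Base unit]] × [Base unit]] -> [Ty [Pr [Base int]] -> [Ty [Pr [Base unit]] -> [Ty [Pr [Base bool]]]]]]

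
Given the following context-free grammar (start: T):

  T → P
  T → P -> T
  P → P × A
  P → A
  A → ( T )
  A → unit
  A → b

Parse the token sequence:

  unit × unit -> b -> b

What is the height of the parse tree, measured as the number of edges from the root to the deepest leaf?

[T [P [P [A unit]] × [A unit]] -> [T [P [A b]] -> [T [P [A b]]]]]

5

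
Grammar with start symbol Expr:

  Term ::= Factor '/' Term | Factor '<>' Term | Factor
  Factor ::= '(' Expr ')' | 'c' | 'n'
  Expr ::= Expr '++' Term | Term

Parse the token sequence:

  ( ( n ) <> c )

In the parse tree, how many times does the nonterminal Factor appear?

4

[Expr [Term [Factor ( [Expr [Term [Factor ( [Expr [Term [Factor n]]] )] <> [Term [Factor c]]]] )]]]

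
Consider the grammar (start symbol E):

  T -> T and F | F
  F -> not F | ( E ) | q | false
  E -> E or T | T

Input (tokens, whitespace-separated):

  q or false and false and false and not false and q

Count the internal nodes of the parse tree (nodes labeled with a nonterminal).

[E [E [T [F q]]] or [T [T [T [T [T [F false]] and [F false]] and [F false]] and [F not [F false]]] and [F q]]]

15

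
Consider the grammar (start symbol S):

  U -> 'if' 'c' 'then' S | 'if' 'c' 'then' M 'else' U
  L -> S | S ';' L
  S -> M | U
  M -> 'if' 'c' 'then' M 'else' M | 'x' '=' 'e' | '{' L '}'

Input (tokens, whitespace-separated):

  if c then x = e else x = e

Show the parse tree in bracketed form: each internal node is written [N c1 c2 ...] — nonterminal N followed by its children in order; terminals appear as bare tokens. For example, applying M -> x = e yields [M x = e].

S
M
if c then M else M
if c then x = e else M
if c then x = e else x = e

[S [M if c then [M x = e] else [M x = e]]]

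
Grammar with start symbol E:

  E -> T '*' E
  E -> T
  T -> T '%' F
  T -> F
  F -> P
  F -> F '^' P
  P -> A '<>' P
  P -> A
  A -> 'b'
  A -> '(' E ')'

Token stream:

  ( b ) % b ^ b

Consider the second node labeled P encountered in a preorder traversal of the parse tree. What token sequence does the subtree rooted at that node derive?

b

[E [T [T [F [P [A ( [E [T [F [P [A b]]]]] )]]]] % [F [F [P [A b]]] ^ [P [A b]]]]]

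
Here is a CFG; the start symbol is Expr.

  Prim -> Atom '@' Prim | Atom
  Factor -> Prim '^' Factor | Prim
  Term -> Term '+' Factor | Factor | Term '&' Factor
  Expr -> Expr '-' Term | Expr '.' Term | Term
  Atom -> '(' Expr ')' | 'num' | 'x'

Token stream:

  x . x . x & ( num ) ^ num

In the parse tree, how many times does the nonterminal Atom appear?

6

[Expr [Expr [Expr [Term [Factor [Prim [Atom x]]]]] . [Term [Factor [Prim [Atom x]]]]] . [Term [Term [Factor [Prim [Atom x]]]] & [Factor [Prim [Atom ( [Expr [Term [Factor [Prim [Atom num]]]]] )]] ^ [Factor [Prim [Atom num]]]]]]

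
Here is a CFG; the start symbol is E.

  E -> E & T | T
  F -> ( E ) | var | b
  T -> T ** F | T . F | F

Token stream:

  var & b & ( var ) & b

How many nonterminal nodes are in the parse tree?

15

[E [E [E [E [T [F var]]] & [T [F b]]] & [T [F ( [E [T [F var]]] )]]] & [T [F b]]]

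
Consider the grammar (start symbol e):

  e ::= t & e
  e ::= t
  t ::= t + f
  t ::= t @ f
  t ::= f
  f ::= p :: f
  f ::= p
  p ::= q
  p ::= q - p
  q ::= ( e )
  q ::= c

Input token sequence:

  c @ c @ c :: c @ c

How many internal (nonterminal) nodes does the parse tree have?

[e [t [t [t [t [f [p [q c]]]] @ [f [p [q c]]]] @ [f [p [q c]] :: [f [p [q c]]]]] @ [f [p [q c]]]]]

20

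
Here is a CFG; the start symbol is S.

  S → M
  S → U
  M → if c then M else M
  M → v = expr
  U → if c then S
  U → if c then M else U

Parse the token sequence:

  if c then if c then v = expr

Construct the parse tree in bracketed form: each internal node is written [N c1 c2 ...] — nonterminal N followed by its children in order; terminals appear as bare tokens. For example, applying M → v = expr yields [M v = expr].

S
U
if c then S
if c then U
if c then if c then S
if c then if c then M
if c then if c then v = expr

[S [U if c then [S [U if c then [S [M v = expr]]]]]]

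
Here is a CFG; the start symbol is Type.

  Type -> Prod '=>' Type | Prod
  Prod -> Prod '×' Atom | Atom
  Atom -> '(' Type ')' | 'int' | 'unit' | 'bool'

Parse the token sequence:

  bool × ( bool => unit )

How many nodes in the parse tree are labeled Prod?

[Type [Prod [Prod [Atom bool]] × [Atom ( [Type [Prod [Atom bool]] => [Type [Prod [Atom unit]]]] )]]]

4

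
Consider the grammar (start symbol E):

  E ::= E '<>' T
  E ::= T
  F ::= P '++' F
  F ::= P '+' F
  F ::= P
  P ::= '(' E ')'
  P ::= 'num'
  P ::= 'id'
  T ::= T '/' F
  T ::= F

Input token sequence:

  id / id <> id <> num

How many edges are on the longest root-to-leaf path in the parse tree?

7

[E [E [E [T [T [F [P id]]] / [F [P id]]]] <> [T [F [P id]]]] <> [T [F [P num]]]]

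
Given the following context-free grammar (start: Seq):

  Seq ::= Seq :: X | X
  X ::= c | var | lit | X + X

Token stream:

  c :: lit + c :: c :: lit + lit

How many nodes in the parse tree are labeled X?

[Seq [Seq [Seq [Seq [X c]] :: [X [X lit] + [X c]]] :: [X c]] :: [X [X lit] + [X lit]]]

8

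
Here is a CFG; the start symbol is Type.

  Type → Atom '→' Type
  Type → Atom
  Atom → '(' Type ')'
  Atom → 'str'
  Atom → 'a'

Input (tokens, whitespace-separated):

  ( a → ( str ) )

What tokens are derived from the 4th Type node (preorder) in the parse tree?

str

[Type [Atom ( [Type [Atom a] → [Type [Atom ( [Type [Atom str]] )]]] )]]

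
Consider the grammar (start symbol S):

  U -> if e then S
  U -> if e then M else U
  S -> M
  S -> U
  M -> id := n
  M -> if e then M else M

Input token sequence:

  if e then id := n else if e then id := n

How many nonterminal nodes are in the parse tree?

6

[S [U if e then [M id := n] else [U if e then [S [M id := n]]]]]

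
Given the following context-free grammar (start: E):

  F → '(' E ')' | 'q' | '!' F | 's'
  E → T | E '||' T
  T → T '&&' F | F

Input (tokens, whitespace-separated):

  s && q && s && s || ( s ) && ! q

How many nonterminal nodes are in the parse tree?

[E [E [T [T [T [T [F s]] && [F q]] && [F s]] && [F s]]] || [T [T [F ( [E [T [F s]]] )]] && [F ! [F q]]]]

18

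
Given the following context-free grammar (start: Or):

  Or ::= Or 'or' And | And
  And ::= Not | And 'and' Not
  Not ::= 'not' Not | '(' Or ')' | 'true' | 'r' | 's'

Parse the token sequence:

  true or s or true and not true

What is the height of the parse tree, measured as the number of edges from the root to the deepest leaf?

[Or [Or [Or [And [Not true]]] or [And [Not s]]] or [And [And [Not true]] and [Not not [Not true]]]]

5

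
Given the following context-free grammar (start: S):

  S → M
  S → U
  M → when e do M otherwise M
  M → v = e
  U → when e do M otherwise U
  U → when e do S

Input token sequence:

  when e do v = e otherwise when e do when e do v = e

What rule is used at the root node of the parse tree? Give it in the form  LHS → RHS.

[S [U when e do [M v = e] otherwise [U when e do [S [U when e do [S [M v = e]]]]]]]

S → U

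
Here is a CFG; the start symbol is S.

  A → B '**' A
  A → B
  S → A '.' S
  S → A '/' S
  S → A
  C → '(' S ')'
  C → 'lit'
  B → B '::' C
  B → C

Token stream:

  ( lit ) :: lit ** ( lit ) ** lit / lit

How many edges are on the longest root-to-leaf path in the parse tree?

9

[S [A [B [B [C ( [S [A [B [C lit]]]] )]] :: [C lit]] ** [A [B [C ( [S [A [B [C lit]]]] )]] ** [A [B [C lit]]]]] / [S [A [B [C lit]]]]]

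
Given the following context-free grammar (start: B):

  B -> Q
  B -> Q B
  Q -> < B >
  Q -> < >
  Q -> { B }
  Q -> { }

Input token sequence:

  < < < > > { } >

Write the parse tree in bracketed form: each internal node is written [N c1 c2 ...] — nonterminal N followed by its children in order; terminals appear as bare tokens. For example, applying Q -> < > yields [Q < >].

[B [Q < [B [Q < [B [Q < >]] >] [B [Q { }]]] >]]

B
Q
< B >
< Q B >
< < B > B >
< < Q > B >
< < < > > B >
< < < > > Q >
< < < > > { } >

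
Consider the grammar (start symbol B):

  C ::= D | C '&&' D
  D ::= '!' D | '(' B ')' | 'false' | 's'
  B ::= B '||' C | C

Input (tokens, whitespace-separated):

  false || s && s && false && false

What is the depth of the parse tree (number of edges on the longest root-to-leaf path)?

[B [B [C [D false]]] || [C [C [C [C [D s]] && [D s]] && [D false]] && [D false]]]

6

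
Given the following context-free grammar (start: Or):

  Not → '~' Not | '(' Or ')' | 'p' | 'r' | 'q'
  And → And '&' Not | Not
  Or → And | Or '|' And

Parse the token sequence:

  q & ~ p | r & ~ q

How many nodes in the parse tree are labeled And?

4

[Or [Or [And [And [Not q]] & [Not ~ [Not p]]]] | [And [And [Not r]] & [Not ~ [Not q]]]]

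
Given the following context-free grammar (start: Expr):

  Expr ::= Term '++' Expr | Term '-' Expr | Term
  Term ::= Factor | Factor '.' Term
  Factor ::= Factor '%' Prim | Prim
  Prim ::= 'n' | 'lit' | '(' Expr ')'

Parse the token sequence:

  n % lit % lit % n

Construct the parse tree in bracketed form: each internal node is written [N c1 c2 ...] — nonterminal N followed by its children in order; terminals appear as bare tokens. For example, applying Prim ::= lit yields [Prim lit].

Expr
Term
Factor
Factor % Prim
Factor % Prim % Prim
Factor % Prim % Prim % Prim
Prim % Prim % Prim % Prim
n % Prim % Prim % Prim
n % lit % Prim % Prim
n % lit % lit % Prim
n % lit % lit % n

[Expr [Term [Factor [Factor [Factor [Factor [Prim n]] % [Prim lit]] % [Prim lit]] % [Prim n]]]]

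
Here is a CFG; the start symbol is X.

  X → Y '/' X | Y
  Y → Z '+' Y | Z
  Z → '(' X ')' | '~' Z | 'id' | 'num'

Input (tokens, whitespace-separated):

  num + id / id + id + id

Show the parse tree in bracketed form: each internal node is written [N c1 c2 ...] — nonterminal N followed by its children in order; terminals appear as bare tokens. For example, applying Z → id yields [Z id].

X
Y / X
Z + Y / X
num + Y / X
num + Z / X
num + id / X
num + id / Y
num + id / Z + Y
num + id / id + Y
num + id / id + Z + Y
num + id / id + id + Y
num + id / id + id + Z
num + id / id + id + id

[X [Y [Z num] + [Y [Z id]]] / [X [Y [Z id] + [Y [Z id] + [Y [Z id]]]]]]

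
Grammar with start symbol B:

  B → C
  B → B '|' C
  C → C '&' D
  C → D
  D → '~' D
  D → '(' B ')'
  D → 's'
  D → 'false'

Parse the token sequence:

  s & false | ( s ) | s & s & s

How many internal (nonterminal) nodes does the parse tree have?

[B [B [B [C [C [D s]] & [D false]]] | [C [D ( [B [C [D s]]] )]]] | [C [C [C [D s]] & [D s]] & [D s]]]

18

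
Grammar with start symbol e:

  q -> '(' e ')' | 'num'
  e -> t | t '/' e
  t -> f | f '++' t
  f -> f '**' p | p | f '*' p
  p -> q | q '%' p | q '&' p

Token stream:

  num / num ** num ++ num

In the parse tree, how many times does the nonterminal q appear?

[e [t [f [p [q num]]]] / [e [t [f [f [p [q num]]] ** [p [q num]]] ++ [t [f [p [q num]]]]]]]

4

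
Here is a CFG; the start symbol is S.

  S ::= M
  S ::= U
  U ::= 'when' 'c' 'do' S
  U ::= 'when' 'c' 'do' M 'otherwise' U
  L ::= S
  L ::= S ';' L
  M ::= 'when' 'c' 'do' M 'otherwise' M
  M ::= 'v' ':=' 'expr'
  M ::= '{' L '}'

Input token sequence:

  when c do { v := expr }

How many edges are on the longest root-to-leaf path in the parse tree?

7

[S [U when c do [S [M { [L [S [M v := expr]]] }]]]]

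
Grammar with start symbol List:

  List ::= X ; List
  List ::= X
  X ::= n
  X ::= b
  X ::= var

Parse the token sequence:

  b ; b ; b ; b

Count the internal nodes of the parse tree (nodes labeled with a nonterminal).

8

[List [X b] ; [List [X b] ; [List [X b] ; [List [X b]]]]]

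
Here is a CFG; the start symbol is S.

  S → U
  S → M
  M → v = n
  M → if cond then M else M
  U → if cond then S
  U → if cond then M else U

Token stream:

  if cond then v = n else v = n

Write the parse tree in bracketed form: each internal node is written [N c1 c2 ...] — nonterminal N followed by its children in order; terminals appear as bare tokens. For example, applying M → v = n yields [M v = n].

[S [M if cond then [M v = n] else [M v = n]]]

S
M
if cond then M else M
if cond then v = n else M
if cond then v = n else v = n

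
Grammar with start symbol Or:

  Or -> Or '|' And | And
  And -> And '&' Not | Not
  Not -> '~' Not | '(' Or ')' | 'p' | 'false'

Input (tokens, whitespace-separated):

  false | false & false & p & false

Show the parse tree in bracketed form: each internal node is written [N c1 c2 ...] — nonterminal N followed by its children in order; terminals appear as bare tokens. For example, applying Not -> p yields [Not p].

[Or [Or [And [Not false]]] | [And [And [And [And [Not false]] & [Not false]] & [Not p]] & [Not false]]]

Or
Or | And
And | And
Not | And
false | And
false | And & Not
false | And & Not & Not
false | And & Not & Not & Not
false | Not & Not & Not & Not
false | false & Not & Not & Not
false | false & false & Not & Not
false | false & false & p & Not
false | false & false & p & false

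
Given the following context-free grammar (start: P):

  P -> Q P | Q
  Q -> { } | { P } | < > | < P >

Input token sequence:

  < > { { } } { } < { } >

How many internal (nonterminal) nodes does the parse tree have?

[P [Q < >] [P [Q { [P [Q { }]] }] [P [Q { }] [P [Q < [P [Q { }]] >]]]]]

12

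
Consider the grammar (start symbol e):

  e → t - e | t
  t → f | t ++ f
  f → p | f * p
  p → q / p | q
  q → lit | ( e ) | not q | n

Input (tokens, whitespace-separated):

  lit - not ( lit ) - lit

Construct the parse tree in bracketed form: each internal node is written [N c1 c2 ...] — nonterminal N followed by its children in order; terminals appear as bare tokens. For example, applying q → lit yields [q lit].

[e [t [f [p [q lit]]]] - [e [t [f [p [q not [q ( [e [t [f [p [q lit]]]]] )]]]]] - [e [t [f [p [q lit]]]]]]]

e
t - e
f - e
p - e
q - e
lit - e
lit - t - e
lit - f - e
lit - p - e
lit - q - e
lit - not q - e
lit - not ( e ) - e
lit - not ( t ) - e
lit - not ( f ) - e
lit - not ( p ) - e
lit - not ( q ) - e
lit - not ( lit ) - e
lit - not ( lit ) - t
lit - not ( lit ) - f
lit - not ( lit ) - p
lit - not ( lit ) - q
lit - not ( lit ) - lit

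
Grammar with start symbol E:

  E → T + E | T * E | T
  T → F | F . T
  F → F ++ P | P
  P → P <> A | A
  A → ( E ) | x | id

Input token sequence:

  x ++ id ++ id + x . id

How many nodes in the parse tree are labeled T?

3

[E [T [F [F [F [P [A x]]] ++ [P [A id]]] ++ [P [A id]]]] + [E [T [F [P [A x]]] . [T [F [P [A id]]]]]]]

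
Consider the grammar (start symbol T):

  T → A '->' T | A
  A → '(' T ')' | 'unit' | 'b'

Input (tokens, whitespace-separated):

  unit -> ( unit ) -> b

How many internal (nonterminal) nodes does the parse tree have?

8

[T [A unit] -> [T [A ( [T [A unit]] )] -> [T [A b]]]]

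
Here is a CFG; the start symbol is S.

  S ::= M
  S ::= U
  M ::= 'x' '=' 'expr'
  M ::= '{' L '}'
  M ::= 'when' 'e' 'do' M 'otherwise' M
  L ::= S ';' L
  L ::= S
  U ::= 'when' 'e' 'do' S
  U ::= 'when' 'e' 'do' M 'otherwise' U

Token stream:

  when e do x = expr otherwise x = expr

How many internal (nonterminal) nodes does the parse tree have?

[S [M when e do [M x = expr] otherwise [M x = expr]]]

4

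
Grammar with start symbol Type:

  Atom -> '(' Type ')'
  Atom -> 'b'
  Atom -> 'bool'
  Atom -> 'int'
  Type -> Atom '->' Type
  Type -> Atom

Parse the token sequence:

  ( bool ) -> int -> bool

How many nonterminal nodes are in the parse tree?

[Type [Atom ( [Type [Atom bool]] )] -> [Type [Atom int] -> [Type [Atom bool]]]]

8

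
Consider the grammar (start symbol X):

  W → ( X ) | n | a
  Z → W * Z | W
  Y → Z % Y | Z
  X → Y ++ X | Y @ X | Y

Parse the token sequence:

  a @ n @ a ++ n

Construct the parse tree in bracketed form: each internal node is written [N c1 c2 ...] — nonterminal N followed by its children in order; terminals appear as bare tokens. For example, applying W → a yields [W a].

[X [Y [Z [W a]]] @ [X [Y [Z [W n]]] @ [X [Y [Z [W a]]] ++ [X [Y [Z [W n]]]]]]]

X
Y @ X
Z @ X
W @ X
a @ X
a @ Y @ X
a @ Z @ X
a @ W @ X
a @ n @ X
a @ n @ Y ++ X
a @ n @ Z ++ X
a @ n @ W ++ X
a @ n @ a ++ X
a @ n @ a ++ Y
a @ n @ a ++ Z
a @ n @ a ++ W
a @ n @ a ++ n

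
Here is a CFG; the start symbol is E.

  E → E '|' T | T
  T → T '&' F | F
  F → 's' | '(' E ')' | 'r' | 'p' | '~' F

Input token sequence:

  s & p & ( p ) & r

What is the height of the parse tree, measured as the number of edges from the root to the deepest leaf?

7

[E [T [T [T [T [F s]] & [F p]] & [F ( [E [T [F p]]] )]] & [F r]]]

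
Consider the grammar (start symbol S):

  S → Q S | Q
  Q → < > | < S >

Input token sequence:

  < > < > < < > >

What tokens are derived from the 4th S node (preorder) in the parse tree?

< >

[S [Q < >] [S [Q < >] [S [Q < [S [Q < >]] >]]]]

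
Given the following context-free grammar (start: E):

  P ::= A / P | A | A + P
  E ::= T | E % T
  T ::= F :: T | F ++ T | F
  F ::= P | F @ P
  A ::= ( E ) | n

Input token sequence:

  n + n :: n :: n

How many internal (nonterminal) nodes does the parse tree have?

[E [T [F [P [A n] + [P [A n]]]] :: [T [F [P [A n]]] :: [T [F [P [A n]]]]]]]

15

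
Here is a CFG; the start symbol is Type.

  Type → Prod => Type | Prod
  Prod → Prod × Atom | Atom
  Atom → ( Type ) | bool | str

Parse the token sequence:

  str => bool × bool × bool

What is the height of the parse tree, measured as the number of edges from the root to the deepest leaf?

6

[Type [Prod [Atom str]] => [Type [Prod [Prod [Prod [Atom bool]] × [Atom bool]] × [Atom bool]]]]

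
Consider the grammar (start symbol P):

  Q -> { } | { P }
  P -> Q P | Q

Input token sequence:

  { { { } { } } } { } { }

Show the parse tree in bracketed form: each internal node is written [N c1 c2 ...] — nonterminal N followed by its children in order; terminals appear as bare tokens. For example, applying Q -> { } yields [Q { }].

P
Q P
{ P } P
{ Q } P
{ { P } } P
{ { Q P } } P
{ { { } P } } P
{ { { } Q } } P
{ { { } { } } } P
{ { { } { } } } Q P
{ { { } { } } } { } P
{ { { } { } } } { } Q
{ { { } { } } } { } { }

[P [Q { [P [Q { [P [Q { }] [P [Q { }]]] }]] }] [P [Q { }] [P [Q { }]]]]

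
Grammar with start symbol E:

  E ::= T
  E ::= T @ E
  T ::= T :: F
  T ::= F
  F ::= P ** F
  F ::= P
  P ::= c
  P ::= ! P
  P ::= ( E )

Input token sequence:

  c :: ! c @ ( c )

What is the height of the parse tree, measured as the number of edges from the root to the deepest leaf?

[E [T [T [F [P c]]] :: [F [P ! [P c]]]] @ [E [T [F [P ( [E [T [F [P c]]]] )]]]]]

9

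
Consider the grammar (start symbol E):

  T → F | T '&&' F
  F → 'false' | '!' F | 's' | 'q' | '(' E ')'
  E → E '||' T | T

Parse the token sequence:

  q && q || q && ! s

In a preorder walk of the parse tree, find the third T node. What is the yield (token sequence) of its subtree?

q && ! s

[E [E [T [T [F q]] && [F q]]] || [T [T [F q]] && [F ! [F s]]]]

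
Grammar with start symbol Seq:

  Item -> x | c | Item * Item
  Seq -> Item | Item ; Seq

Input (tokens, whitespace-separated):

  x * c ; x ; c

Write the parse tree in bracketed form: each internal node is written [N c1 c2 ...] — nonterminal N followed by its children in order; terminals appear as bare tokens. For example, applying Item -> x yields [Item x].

Seq
Item ; Seq
Item * Item ; Seq
x * Item ; Seq
x * c ; Seq
x * c ; Item ; Seq
x * c ; x ; Seq
x * c ; x ; Item
x * c ; x ; c

[Seq [Item [Item x] * [Item c]] ; [Seq [Item x] ; [Seq [Item c]]]]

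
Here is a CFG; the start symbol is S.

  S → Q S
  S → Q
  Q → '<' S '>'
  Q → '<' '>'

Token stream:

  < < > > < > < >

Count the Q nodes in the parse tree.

4

[S [Q < [S [Q < >]] >] [S [Q < >] [S [Q < >]]]]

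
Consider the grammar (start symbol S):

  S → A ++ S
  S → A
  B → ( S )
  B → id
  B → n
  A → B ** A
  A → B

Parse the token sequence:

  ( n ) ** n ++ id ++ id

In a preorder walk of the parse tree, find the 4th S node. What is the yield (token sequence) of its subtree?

id

[S [A [B ( [S [A [B n]]] )] ** [A [B n]]] ++ [S [A [B id]] ++ [S [A [B id]]]]]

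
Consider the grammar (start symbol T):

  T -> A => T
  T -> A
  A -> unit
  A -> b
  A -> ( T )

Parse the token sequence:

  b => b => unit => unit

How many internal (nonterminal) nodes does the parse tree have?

[T [A b] => [T [A b] => [T [A unit] => [T [A unit]]]]]

8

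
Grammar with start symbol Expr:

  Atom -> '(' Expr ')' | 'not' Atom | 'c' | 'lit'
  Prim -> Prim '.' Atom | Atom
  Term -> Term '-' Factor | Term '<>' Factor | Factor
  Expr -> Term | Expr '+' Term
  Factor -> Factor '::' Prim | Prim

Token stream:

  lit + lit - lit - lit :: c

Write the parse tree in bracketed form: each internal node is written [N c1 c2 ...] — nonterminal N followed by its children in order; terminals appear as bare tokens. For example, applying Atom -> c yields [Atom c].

Expr
Expr + Term
Term + Term
Factor + Term
Prim + Term
Atom + Term
lit + Term
lit + Term - Factor
lit + Term - Factor - Factor
lit + Factor - Factor - Factor
lit + Prim - Factor - Factor
lit + Atom - Factor - Factor
lit + lit - Factor - Factor
lit + lit - Prim - Factor
lit + lit - Atom - Factor
lit + lit - lit - Factor
lit + lit - lit - Factor :: Prim
lit + lit - lit - Prim :: Prim
lit + lit - lit - Atom :: Prim
lit + lit - lit - lit :: Prim
lit + lit - lit - lit :: Atom
lit + lit - lit - lit :: c

[Expr [Expr [Term [Factor [Prim [Atom lit]]]]] + [Term [Term [Term [Factor [Prim [Atom lit]]]] - [Factor [Prim [Atom lit]]]] - [Factor [Factor [Prim [Atom lit]]] :: [Prim [Atom c]]]]]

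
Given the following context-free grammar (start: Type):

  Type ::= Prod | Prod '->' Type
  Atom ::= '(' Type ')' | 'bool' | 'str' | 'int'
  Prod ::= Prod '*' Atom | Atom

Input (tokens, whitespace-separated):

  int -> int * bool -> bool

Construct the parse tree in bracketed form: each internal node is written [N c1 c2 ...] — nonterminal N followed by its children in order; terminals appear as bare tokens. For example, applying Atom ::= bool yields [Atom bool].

Type
Prod -> Type
Atom -> Type
int -> Type
int -> Prod -> Type
int -> Prod * Atom -> Type
int -> Atom * Atom -> Type
int -> int * Atom -> Type
int -> int * bool -> Type
int -> int * bool -> Prod
int -> int * bool -> Atom
int -> int * bool -> bool

[Type [Prod [Atom int]] -> [Type [Prod [Prod [Atom int]] * [Atom bool]] -> [Type [Prod [Atom bool]]]]]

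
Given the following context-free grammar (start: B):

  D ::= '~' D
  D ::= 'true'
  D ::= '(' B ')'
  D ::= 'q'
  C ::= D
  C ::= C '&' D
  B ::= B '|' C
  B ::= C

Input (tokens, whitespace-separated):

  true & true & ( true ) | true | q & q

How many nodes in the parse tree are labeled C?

7

[B [B [B [C [C [C [D true]] & [D true]] & [D ( [B [C [D true]]] )]]] | [C [D true]]] | [C [C [D q]] & [D q]]]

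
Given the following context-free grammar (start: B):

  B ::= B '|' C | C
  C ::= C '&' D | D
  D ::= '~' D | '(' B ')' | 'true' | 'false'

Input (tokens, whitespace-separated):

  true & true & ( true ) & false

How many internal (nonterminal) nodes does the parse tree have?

12

[B [C [C [C [C [D true]] & [D true]] & [D ( [B [C [D true]]] )]] & [D false]]]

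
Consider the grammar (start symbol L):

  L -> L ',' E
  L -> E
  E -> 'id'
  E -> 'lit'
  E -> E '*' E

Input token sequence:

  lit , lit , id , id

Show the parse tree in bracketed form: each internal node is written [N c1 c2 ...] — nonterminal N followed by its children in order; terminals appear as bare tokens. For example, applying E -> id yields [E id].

[L [L [L [L [E lit]] , [E lit]] , [E id]] , [E id]]

L
L , E
L , E , E
L , E , E , E
E , E , E , E
lit , E , E , E
lit , lit , E , E
lit , lit , id , E
lit , lit , id , id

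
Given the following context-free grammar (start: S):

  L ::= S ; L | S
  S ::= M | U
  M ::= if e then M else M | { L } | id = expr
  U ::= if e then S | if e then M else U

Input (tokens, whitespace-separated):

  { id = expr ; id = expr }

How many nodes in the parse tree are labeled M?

3

[S [M { [L [S [M id = expr]] ; [L [S [M id = expr]]]] }]]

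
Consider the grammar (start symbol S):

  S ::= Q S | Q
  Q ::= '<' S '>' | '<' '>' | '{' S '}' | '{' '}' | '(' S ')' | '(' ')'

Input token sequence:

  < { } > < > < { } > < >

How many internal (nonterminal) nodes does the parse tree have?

[S [Q < [S [Q { }]] >] [S [Q < >] [S [Q < [S [Q { }]] >] [S [Q < >]]]]]

12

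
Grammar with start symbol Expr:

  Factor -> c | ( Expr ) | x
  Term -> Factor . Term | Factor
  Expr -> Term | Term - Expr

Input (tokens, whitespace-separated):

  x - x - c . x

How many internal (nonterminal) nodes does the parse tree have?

[Expr [Term [Factor x]] - [Expr [Term [Factor x]] - [Expr [Term [Factor c] . [Term [Factor x]]]]]]

11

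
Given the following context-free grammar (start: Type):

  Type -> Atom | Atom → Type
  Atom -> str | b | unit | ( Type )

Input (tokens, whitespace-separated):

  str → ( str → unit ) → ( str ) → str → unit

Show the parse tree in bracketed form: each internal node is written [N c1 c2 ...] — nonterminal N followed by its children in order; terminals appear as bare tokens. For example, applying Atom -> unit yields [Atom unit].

Type
Atom → Type
str → Type
str → Atom → Type
str → ( Type ) → Type
str → ( Atom → Type ) → Type
str → ( str → Type ) → Type
str → ( str → Atom ) → Type
str → ( str → unit ) → Type
str → ( str → unit ) → Atom → Type
str → ( str → unit ) → ( Type ) → Type
str → ( str → unit ) → ( Atom ) → Type
str → ( str → unit ) → ( str ) → Type
str → ( str → unit ) → ( str ) → Atom → Type
str → ( str → unit ) → ( str ) → str → Type
str → ( str → unit ) → ( str ) → str → Atom
str → ( str → unit ) → ( str ) → str → unit

[Type [Atom str] → [Type [Atom ( [Type [Atom str] → [Type [Atom unit]]] )] → [Type [Atom ( [Type [Atom str]] )] → [Type [Atom str] → [Type [Atom unit]]]]]]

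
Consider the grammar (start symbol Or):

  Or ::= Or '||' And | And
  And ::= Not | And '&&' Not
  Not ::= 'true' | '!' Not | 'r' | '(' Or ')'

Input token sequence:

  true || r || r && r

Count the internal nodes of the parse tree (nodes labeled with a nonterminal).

[Or [Or [Or [And [Not true]]] || [And [Not r]]] || [And [And [Not r]] && [Not r]]]

11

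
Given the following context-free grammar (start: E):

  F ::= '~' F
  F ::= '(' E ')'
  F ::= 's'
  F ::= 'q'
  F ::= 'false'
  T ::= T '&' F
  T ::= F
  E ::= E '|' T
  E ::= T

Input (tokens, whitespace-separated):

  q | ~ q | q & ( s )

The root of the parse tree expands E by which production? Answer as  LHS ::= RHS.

E ::= E '|' T

[E [E [E [T [F q]]] | [T [F ~ [F q]]]] | [T [T [F q]] & [F ( [E [T [F s]]] )]]]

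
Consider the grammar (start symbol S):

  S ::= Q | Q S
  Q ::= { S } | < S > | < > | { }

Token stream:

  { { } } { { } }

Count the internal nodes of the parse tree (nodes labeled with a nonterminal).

[S [Q { [S [Q { }]] }] [S [Q { [S [Q { }]] }]]]

8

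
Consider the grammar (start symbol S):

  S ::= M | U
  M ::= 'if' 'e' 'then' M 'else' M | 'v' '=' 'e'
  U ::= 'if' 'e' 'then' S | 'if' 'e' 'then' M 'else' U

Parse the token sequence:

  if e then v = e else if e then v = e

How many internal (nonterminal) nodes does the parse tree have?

6

[S [U if e then [M v = e] else [U if e then [S [M v = e]]]]]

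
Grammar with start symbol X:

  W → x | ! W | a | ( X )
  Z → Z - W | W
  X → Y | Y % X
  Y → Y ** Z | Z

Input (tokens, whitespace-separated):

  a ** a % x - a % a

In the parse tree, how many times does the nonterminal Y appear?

[X [Y [Y [Z [W a]]] ** [Z [W a]]] % [X [Y [Z [Z [W x]] - [W a]]] % [X [Y [Z [W a]]]]]]

4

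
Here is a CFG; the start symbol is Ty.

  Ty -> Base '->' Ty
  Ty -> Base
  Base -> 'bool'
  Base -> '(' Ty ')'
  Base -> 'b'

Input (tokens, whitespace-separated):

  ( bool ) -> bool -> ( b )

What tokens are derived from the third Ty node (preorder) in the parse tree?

[Ty [Base ( [Ty [Base bool]] )] -> [Ty [Base bool] -> [Ty [Base ( [Ty [Base b]] )]]]]

bool -> ( b )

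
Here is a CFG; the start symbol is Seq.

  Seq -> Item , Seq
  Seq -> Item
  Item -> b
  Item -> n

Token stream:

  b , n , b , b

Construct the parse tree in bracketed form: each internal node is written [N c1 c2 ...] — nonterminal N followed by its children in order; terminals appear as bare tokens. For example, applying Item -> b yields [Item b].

Seq
Item , Seq
b , Seq
b , Item , Seq
b , n , Seq
b , n , Item , Seq
b , n , b , Seq
b , n , b , Item
b , n , b , b

[Seq [Item b] , [Seq [Item n] , [Seq [Item b] , [Seq [Item b]]]]]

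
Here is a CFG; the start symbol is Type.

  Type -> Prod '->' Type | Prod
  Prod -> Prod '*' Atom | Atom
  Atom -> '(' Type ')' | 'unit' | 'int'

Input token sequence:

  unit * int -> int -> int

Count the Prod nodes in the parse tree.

[Type [Prod [Prod [Atom unit]] * [Atom int]] -> [Type [Prod [Atom int]] -> [Type [Prod [Atom int]]]]]

4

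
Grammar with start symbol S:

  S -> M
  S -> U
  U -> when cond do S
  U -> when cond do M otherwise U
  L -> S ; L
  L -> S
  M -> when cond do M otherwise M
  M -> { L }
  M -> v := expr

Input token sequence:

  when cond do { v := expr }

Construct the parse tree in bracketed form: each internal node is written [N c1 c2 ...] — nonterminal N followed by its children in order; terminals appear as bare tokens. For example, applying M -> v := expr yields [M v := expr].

[S [U when cond do [S [M { [L [S [M v := expr]]] }]]]]

S
U
when cond do S
when cond do M
when cond do { L }
when cond do { S }
when cond do { M }
when cond do { v := expr }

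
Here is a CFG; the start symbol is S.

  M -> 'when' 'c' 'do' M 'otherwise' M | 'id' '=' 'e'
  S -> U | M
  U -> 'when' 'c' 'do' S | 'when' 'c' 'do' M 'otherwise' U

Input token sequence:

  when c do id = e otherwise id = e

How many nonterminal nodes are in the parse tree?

4

[S [M when c do [M id = e] otherwise [M id = e]]]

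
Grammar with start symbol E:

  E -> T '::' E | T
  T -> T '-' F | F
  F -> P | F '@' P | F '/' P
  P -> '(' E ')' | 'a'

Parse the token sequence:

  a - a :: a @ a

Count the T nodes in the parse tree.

3

[E [T [T [F [P a]]] - [F [P a]]] :: [E [T [F [F [P a]] @ [P a]]]]]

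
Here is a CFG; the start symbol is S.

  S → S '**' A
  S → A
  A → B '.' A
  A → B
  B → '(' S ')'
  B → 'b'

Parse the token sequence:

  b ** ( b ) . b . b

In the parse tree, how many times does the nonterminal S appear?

3

[S [S [A [B b]]] ** [A [B ( [S [A [B b]]] )] . [A [B b] . [A [B b]]]]]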